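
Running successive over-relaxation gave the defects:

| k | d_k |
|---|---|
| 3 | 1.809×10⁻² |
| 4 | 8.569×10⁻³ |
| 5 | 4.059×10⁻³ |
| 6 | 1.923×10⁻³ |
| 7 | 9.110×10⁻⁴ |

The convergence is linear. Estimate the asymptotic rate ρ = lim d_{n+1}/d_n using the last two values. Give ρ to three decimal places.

0.474

ρ ≈ d_7/d_6 = 9.110×10⁻⁴/1.923×10⁻³ = 0.47374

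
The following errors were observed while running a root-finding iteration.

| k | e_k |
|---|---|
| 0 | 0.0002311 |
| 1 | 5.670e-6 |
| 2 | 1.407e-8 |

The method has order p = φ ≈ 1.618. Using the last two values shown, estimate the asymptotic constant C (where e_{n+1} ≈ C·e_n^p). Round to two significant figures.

C ≈ e_2 / e_1^1.618
  = 1.407e-8 / (5.670e-6)^1.618
  = 1.407e-8 / 3.24562e-09 ≈ 4.3351

4.3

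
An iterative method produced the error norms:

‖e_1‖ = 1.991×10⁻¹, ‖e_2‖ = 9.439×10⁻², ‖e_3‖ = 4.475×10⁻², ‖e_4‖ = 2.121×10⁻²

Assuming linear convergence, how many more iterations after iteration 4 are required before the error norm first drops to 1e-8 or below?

20

Rate ρ ≈ ‖e_4‖/‖e_3‖ = 2.121×10⁻²/4.475×10⁻² = 0.4740.
After j more steps, ‖e_{4+j}‖ ≈ 2.121×10⁻²·ρ^j; need ρ^j ≤ 1e-8/2.121×10⁻² = 4.71476e-07.
j ≥ ln(4.71476e-07)/ln(0.4740) = -14.5674/-0.74655 = 19.513.
So 20 more iterations are needed.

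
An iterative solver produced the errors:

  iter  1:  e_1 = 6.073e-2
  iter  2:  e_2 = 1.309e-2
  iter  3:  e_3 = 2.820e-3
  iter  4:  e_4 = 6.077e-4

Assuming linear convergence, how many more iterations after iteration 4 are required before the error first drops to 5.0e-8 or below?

7

Rate ρ ≈ e_4/e_3 = 6.077e-4/2.820e-3 = 0.2155.
After j more steps, e_{4+j} ≈ 6.077e-4·ρ^j; need ρ^j ≤ 5.0e-8/6.077e-4 = 8.22774e-05.
j ≥ ln(8.22774e-05)/ln(0.2155) = -9.4054/-1.53479 = 6.128.
So 7 more iterations are needed.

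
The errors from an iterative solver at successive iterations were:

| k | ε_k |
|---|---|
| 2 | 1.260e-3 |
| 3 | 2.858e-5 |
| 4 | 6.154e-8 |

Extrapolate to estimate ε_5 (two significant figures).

2.9e-12

First estimate the order: p ≈ ln(ε_4/ε_3) / ln(ε_3/ε_2) = ln(6.154e-8/2.858e-5)/ln(2.858e-5/1.260e-3) = ln(0.00215325)/ln(0.0226825) ≈ 1.6219.
Then ε_5 ≈ ε_4·(ε_4/ε_3)^p = 6.154e-8·(0.00215325)^1.6219 = 6.154e-8·4.72657e-05 ≈ 2.909e-12.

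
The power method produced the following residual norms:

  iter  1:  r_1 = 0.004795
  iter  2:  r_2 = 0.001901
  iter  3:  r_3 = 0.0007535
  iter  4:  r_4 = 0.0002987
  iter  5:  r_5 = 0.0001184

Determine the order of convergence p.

1

Consecutive ratios: r_5/r_4 = 0.0001184/0.0002987 = 0.396384, r_4/r_3 = 0.0002987/0.0007535 = 0.396417.
p ≈ ln(0.396384)/ln(0.396417) = -0.9254/-0.9253 ≈ 1.00.
So the convergence is linear (order 1).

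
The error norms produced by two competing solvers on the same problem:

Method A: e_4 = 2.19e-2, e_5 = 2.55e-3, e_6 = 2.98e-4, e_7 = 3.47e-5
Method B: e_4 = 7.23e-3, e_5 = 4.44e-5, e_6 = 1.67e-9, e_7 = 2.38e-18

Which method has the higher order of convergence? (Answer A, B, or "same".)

Method A: p ≈ ln(3.47e-5/2.98e-4)/ln(2.98e-4/2.55e-3) ≈ 1.00.
Method B: p ≈ ln(2.38e-18/1.67e-9)/ln(1.67e-9/4.44e-5) ≈ 2.00.
Method B has the higher order (≈2.0 vs ≈1.0).

B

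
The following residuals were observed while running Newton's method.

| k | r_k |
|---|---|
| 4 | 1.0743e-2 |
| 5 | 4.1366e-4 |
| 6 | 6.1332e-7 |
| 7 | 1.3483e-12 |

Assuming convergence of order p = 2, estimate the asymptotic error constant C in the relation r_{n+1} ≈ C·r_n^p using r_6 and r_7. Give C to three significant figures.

C ≈ r_7 / r_6^2
  = 1.3483e-12 / (6.1332e-7)^2
  = 1.3483e-12 / 3.76161e-13 ≈ 3.5844

3.58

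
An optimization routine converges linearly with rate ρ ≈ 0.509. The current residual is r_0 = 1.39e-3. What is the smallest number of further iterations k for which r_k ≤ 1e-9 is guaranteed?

After k steps, r_k ≈ 1.39e-3·0.509^k.
Need 0.509^k ≤ 1e-9/1.39e-3 = 7.19424e-07.
k ≥ ln(7.19424e-07)/ln(0.509) = -14.1448/-0.67531 = 20.946.
Smallest integer k = 21.

21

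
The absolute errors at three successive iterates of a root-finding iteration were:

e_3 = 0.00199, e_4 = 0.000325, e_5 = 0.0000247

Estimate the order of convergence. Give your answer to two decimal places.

p ≈ ln(e_5/e_4) / ln(e_4/e_3)
  = ln(0.0000247/0.000325) / ln(0.000325/0.00199)
  = ln(0.076) / ln(0.163317)
  = -2.57702 / -1.81206 ≈ 1.42215

1.42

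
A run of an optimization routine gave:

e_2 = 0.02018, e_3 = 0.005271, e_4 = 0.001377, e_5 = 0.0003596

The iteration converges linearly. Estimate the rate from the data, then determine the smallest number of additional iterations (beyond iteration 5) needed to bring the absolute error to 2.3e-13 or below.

Rate ρ ≈ e_5/e_4 = 0.0003596/0.001377 = 0.2611.
After j more steps, e_{5+j} ≈ 0.0003596·ρ^j; need ρ^j ≤ 2.3e-13/0.0003596 = 6.396e-10.
j ≥ ln(6.396e-10)/ln(0.2611) = -21.1702/-1.34285 = 15.765.
So 16 more iterations are needed.

16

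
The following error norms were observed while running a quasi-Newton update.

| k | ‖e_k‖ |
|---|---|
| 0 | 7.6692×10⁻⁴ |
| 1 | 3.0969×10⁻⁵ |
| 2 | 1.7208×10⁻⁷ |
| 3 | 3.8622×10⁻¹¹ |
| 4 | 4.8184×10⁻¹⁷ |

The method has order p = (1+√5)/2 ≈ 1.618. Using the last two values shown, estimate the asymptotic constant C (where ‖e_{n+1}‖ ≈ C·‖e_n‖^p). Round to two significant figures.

3.4

C ≈ ‖e_4‖ / ‖e_3‖^1.618
  = 4.8184×10⁻¹⁷ / (3.8622×10⁻¹¹)^1.618
  = 4.8184×10⁻¹⁷ / 1.41742e-17 ≈ 3.3994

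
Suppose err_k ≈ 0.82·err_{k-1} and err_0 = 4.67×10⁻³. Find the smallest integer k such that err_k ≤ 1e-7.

55

After k steps, err_k ≈ 4.67×10⁻³·0.82^k.
Need 0.82^k ≤ 1e-7/4.67×10⁻³ = 2.14133e-05.
k ≥ ln(2.14133e-05)/ln(0.82) = -10.7515/-0.19845 = 54.177.
Smallest integer k = 55.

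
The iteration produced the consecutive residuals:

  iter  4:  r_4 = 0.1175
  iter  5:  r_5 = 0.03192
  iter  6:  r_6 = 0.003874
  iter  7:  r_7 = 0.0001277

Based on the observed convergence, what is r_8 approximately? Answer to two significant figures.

5.1e-7

First estimate the order: p ≈ ln(r_7/r_6) / ln(r_6/r_5) = ln(0.0001277/0.003874)/ln(0.003874/0.03192) = ln(0.0329633)/ln(0.121366) ≈ 1.6180.
Then r_8 ≈ r_7·(r_7/r_6)^p = 0.0001277·(0.0329633)^1.6180 = 0.0001277·0.00400105 ≈ 5.109e-07.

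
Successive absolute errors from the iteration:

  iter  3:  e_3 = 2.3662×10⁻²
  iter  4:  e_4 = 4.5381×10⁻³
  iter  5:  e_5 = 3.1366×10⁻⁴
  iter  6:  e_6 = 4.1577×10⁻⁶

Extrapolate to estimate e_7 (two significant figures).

First estimate the order: p ≈ ln(e_6/e_5) / ln(e_5/e_4) = ln(4.1577×10⁻⁶/3.1366×10⁻⁴)/ln(3.1366×10⁻⁴/4.5381×10⁻³) = ln(0.0132554)/ln(0.069117) ≈ 1.6180.
Then e_7 ≈ e_6·(e_6/e_5)^p = 4.1577×10⁻⁶·(0.0132554)^1.6180 = 4.1577×10⁻⁶·0.000916287 ≈ 3.81e-09.

3.8e-9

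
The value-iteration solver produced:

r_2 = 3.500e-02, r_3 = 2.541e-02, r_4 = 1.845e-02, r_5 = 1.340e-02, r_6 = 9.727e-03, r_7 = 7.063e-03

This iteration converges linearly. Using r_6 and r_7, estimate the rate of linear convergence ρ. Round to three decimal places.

0.726

ρ ≈ r_7/r_6 = 7.063e-03/9.727e-03 = 0.72612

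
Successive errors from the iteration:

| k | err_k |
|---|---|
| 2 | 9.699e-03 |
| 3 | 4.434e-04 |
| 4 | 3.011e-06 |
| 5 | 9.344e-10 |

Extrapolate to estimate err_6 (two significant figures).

First estimate the order: p ≈ ln(err_5/err_4) / ln(err_4/err_3) = ln(9.344e-10/3.011e-06)/ln(3.011e-06/4.434e-04) = ln(0.000310329)/ln(0.00679071) ≈ 1.6181.
Then err_6 ≈ err_5·(err_5/err_4)^p = 9.344e-10·(0.000310329)^1.6181 = 9.344e-10·2.1058e-06 ≈ 1.968e-15.

2.0e-15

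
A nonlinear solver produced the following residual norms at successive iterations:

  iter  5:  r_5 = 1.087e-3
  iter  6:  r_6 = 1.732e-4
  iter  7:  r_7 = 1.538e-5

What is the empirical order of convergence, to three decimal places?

p ≈ ln(r_7/r_6) / ln(r_6/r_5)
  = ln(1.538e-5/1.732e-4) / ln(1.732e-4/1.087e-3)
  = ln(0.0887991) / ln(0.159338)
  = -2.421379 / -1.836728 ≈ 1.318311

1.318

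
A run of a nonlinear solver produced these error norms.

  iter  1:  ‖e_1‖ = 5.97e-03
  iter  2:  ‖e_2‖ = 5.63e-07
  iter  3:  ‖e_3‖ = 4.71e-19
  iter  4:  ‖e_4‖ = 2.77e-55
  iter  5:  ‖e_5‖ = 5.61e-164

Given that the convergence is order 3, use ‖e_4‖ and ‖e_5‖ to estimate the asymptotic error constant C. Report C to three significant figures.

C ≈ ‖e_5‖ / ‖e_4‖^3
  = 5.61e-164 / (2.77e-55)^3
  = 5.61e-164 / 2.12539e-164 ≈ 2.6395

2.64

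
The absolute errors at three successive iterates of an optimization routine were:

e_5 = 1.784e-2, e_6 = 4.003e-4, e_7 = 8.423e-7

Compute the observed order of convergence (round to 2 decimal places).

1.62

p ≈ ln(e_7/e_6) / ln(e_6/e_5)
  = ln(8.423e-7/4.003e-4) / ln(4.003e-4/1.784e-2)
  = ln(0.00210417) / ln(0.0224383)
  = -6.16383 / -3.79699 ≈ 1.62335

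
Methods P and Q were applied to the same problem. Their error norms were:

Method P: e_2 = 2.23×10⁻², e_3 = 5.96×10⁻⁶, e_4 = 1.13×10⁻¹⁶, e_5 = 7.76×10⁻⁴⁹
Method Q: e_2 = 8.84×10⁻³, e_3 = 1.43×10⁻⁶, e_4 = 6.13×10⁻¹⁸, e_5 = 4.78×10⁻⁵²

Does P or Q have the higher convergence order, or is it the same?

Method P: p ≈ ln(7.76×10⁻⁴⁹/1.13×10⁻¹⁶)/ln(1.13×10⁻¹⁶/5.96×10⁻⁶) ≈ 3.00.
Method Q: p ≈ ln(4.78×10⁻⁵²/6.13×10⁻¹⁸)/ln(6.13×10⁻¹⁸/1.43×10⁻⁶) ≈ 3.00.
Both orders ≈ 3.0 — effectively the same.

same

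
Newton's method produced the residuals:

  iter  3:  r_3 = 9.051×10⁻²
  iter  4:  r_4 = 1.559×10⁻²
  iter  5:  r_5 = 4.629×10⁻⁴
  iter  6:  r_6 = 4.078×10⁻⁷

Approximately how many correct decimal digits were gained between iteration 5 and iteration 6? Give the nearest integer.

3

Digits gained ≈ log₁₀(r_5/r_6) = log₁₀(4.629×10⁻⁴/4.078×10⁻⁷) = log₁₀(1135.12) ≈ 3.055.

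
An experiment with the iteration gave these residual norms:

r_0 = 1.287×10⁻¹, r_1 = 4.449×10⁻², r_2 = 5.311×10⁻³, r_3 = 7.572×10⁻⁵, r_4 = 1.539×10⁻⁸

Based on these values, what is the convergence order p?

2

Consecutive ratios: r_4/r_3 = 1.539×10⁻⁸/7.572×10⁻⁵ = 0.000203249, r_3/r_2 = 7.572×10⁻⁵/5.311×10⁻³ = 0.0142572.
p ≈ ln(0.000203249)/ln(0.0142572) = -8.5011/-4.2505 ≈ 2.00.
So the convergence is quadratic (order 2).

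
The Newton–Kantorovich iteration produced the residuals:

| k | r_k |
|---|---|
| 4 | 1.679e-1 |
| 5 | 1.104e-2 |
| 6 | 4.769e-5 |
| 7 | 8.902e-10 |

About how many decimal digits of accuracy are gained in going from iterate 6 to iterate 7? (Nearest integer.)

5

Digits gained ≈ log₁₀(r_6/r_7) = log₁₀(4.769e-5/8.902e-10) = log₁₀(53572.2) ≈ 4.729.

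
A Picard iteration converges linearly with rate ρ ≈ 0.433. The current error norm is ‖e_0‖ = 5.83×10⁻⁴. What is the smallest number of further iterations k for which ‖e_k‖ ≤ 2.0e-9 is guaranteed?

After k steps, ‖e_k‖ ≈ 5.83×10⁻⁴·0.433^k.
Need 0.433^k ≤ 2.0e-9/5.83×10⁻⁴ = 3.43053e-06.
k ≥ ln(3.43053e-06)/ln(0.433) = -12.5828/-0.83702 = 15.033.
Smallest integer k = 16.

16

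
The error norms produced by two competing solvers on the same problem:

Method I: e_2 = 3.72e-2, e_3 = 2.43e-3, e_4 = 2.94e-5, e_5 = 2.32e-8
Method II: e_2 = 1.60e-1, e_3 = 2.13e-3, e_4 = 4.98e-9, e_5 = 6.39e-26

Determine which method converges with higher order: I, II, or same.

Method I: p ≈ ln(2.32e-8/2.94e-5)/ln(2.94e-5/2.43e-3) ≈ 1.62.
Method II: p ≈ ln(6.39e-26/4.98e-9)/ln(4.98e-9/2.13e-3) ≈ 3.00.
Method II has the higher order (≈3.0 vs ≈1.6).

II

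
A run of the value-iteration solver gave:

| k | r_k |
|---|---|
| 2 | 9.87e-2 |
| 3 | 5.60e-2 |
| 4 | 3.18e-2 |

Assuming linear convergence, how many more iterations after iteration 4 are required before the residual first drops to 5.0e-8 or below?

Rate ρ ≈ r_4/r_3 = 3.18e-2/5.60e-2 = 0.5679.
After j more steps, r_{4+j} ≈ 3.18e-2·ρ^j; need ρ^j ≤ 5.0e-8/3.18e-2 = 1.57233e-06.
j ≥ ln(1.57233e-06)/ln(0.5679) = -13.3630/-0.56581 = 23.617.
So 24 more iterations are needed.

24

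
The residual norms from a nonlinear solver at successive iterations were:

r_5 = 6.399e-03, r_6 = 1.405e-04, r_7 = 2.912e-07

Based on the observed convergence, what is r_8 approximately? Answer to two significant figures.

1.3e-11

First estimate the order: p ≈ ln(r_7/r_6) / ln(r_6/r_5) = ln(2.912e-07/1.405e-04)/ln(1.405e-04/6.399e-03) = ln(0.0020726)/ln(0.0219566) ≈ 1.6181.
Then r_8 ≈ r_7·(r_7/r_6)^p = 2.912e-07·(0.0020726)^1.6181 = 2.912e-07·4.54835e-05 ≈ 1.324e-11.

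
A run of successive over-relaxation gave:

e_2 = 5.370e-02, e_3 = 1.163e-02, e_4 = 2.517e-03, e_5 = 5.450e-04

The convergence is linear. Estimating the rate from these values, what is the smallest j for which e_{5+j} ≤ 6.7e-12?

12

Rate ρ ≈ e_5/e_4 = 5.450e-04/2.517e-03 = 0.2165.
After j more steps, e_{5+j} ≈ 5.450e-04·ρ^j; need ρ^j ≤ 6.7e-12/5.450e-04 = 1.22936e-08.
j ≥ ln(1.22936e-08)/ln(0.2165) = -18.2142/-1.53016 = 11.903.
So 12 more iterations are needed.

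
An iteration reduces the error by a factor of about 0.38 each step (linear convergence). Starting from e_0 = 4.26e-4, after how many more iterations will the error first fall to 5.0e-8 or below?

After k steps, e_k ≈ 4.26e-4·0.38^k.
Need 0.38^k ≤ 5.0e-8/4.26e-4 = 0.000117371.
k ≥ ln(0.000117371)/ln(0.38) = -9.0502/-0.96758 = 9.353.
Smallest integer k = 10.

10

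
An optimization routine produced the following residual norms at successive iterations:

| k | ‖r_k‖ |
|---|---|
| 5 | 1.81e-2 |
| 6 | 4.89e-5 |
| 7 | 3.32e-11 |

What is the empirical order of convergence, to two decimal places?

2.40

p ≈ ln(‖r_7‖/‖r_6‖) / ln(‖r_6‖/‖r_5‖)
  = ln(3.32e-11/4.89e-5) / ln(4.89e-5/1.81e-2)
  = ln(6.78937e-07) / ln(0.00270166)
  = -14.20274 / -5.91389 ≈ 2.40159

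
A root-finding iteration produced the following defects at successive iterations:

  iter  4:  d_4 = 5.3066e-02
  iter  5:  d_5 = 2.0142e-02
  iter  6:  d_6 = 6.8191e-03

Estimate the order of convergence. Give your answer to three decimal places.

p ≈ ln(d_6/d_5) / ln(d_5/d_4)
  = ln(6.8191e-03/2.0142e-02) / ln(2.0142e-02/5.3066e-02)
  = ln(0.338551) / ln(0.379565)
  = -1.083081 / -0.968729 ≈ 1.118043

1.118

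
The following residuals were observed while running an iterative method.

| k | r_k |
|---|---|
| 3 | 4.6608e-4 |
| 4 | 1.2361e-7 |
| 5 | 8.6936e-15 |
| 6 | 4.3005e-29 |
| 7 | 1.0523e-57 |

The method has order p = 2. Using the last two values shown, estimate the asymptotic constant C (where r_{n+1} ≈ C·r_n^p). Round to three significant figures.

C ≈ r_7 / r_6^2
  = 1.0523e-57 / (4.3005e-29)^2
  = 1.0523e-57 / 1.84943e-57 ≈ 0.56899

0.569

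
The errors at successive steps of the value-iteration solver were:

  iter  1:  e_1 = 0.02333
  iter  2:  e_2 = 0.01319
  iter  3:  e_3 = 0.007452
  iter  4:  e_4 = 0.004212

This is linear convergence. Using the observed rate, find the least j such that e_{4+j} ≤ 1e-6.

15

Rate ρ ≈ e_4/e_3 = 0.004212/0.007452 = 0.5652.
After j more steps, e_{4+j} ≈ 0.004212·ρ^j; need ρ^j ≤ 1e-6/0.004212 = 0.000237417.
j ≥ ln(0.000237417)/ln(0.5652) = -8.3457/-0.57058 = 14.627.
So 15 more iterations are needed.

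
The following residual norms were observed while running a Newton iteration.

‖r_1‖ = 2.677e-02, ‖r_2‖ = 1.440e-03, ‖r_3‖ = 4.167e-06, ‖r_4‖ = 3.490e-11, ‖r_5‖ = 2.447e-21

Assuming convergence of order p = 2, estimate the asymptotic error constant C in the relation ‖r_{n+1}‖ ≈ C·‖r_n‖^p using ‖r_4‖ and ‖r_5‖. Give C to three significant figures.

C ≈ ‖r_5‖ / ‖r_4‖^2
  = 2.447e-21 / (3.490e-11)^2
  = 2.447e-21 / 1.21801e-21 ≈ 2.009

2.01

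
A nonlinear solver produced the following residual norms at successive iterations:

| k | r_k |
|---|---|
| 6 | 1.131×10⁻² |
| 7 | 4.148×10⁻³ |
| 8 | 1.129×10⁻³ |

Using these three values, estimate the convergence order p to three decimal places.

1.297

p ≈ ln(r_8/r_7) / ln(r_7/r_6)
  = ln(1.129×10⁻³/4.148×10⁻³) / ln(4.148×10⁻³/1.131×10⁻²)
  = ln(0.272179) / ln(0.366755)
  = -1.301295 / -1.003061 ≈ 1.297324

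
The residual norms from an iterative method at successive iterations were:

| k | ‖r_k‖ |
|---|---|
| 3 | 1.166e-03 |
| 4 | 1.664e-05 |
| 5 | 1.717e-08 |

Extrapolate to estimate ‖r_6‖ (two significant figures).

First estimate the order: p ≈ ln(‖r_5‖/‖r_4‖) / ln(‖r_4‖/‖r_3‖) = ln(1.717e-08/1.664e-05)/ln(1.664e-05/1.166e-03) = ln(0.00103185)/ln(0.014271) ≈ 1.6182.
Then ‖r_6‖ ≈ ‖r_5‖·(‖r_5‖/‖r_4‖)^p = 1.717e-08·(0.00103185)^1.6182 = 1.717e-08·1.4704e-05 ≈ 2.525e-13.

2.5e-13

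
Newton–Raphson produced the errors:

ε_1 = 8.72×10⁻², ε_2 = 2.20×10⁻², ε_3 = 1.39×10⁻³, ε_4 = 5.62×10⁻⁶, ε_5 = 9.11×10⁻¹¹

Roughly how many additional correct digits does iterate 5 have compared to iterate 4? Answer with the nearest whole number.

Digits gained ≈ log₁₀(ε_4/ε_5) = log₁₀(5.62×10⁻⁶/9.11×10⁻¹¹) = log₁₀(61690.5) ≈ 4.790.

5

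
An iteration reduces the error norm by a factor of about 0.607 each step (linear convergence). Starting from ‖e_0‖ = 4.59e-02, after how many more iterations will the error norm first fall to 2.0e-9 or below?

34

After k steps, ‖e_k‖ ≈ 4.59e-02·0.607^k.
Need 0.607^k ≤ 2.0e-9/4.59e-02 = 4.3573e-08.
k ≥ ln(4.3573e-08)/ln(0.607) = -16.9488/-0.49923 = 33.950.
Smallest integer k = 34.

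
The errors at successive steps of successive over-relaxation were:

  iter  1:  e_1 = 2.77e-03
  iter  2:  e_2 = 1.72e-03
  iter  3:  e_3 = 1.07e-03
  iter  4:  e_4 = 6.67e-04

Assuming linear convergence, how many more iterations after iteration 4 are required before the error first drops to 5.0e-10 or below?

Rate ρ ≈ e_4/e_3 = 6.67e-04/1.07e-03 = 0.6234.
After j more steps, e_{4+j} ≈ 6.67e-04·ρ^j; need ρ^j ≤ 5.0e-10/6.67e-04 = 7.49625e-07.
j ≥ ln(7.49625e-07)/ln(0.6234) = -14.1037/-0.47257 = 29.845.
So 30 more iterations are needed.

30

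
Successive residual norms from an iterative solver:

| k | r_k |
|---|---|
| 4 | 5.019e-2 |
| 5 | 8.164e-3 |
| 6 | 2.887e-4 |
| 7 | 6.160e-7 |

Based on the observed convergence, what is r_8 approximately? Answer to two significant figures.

7.5e-12

First estimate the order: p ≈ ln(r_7/r_6) / ln(r_6/r_5) = ln(6.160e-7/2.887e-4)/ln(2.887e-4/8.164e-3) = ln(0.0021337)/ln(0.0353626) ≈ 1.8401.
Then r_8 ≈ r_7·(r_7/r_6)^p = 6.160e-7·(0.0021337)^1.8401 = 6.160e-7·1.21713e-05 ≈ 7.498e-12.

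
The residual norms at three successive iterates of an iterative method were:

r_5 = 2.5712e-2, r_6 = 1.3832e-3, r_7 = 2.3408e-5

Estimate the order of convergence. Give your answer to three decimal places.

1.396

p ≈ ln(r_7/r_6) / ln(r_6/r_5)
  = ln(2.3408e-5/1.3832e-3) / ln(1.3832e-3/2.5712e-2)
  = ln(0.0169231) / ln(0.0537959)
  = -4.079076 / -2.922558 ≈ 1.395721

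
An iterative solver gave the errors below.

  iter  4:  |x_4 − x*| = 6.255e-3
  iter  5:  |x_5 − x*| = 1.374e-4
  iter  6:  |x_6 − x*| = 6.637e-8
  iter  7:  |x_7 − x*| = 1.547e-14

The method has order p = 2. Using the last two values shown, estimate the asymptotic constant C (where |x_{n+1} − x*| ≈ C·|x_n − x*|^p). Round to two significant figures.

C ≈ |x_7 − x*| / |x_6 − x*|^2
  = 1.547e-14 / (6.637e-8)^2
  = 1.547e-14 / 4.40498e-15 ≈ 3.5119

3.5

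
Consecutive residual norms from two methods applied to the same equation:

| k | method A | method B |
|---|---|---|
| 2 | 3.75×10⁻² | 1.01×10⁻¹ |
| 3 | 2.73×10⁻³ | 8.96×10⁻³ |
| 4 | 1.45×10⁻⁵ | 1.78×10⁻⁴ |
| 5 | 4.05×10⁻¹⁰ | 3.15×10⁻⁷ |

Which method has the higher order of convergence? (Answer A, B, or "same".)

Method A: p ≈ ln(4.05×10⁻¹⁰/1.45×10⁻⁵)/ln(1.45×10⁻⁵/2.73×10⁻³) ≈ 2.00.
Method B: p ≈ ln(3.15×10⁻⁷/1.78×10⁻⁴)/ln(1.78×10⁻⁴/8.96×10⁻³) ≈ 1.62.
Method A has the higher order (≈2.0 vs ≈1.6).

A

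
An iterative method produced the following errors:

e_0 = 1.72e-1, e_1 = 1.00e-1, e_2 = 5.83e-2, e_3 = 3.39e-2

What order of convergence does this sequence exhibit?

1

Consecutive ratios: e_3/e_2 = 3.39e-2/5.83e-2 = 0.581475, e_2/e_1 = 5.83e-2/1.00e-1 = 0.583.
p ≈ ln(0.581475)/ln(0.583) = -0.5422/-0.5396 ≈ 1.00.
So the convergence is linear (order 1).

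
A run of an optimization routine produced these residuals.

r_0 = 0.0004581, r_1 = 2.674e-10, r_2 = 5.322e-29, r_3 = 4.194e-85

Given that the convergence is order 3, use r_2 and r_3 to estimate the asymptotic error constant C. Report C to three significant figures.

2.78

C ≈ r_3 / r_2^3
  = 4.194e-85 / (5.322e-29)^3
  = 4.194e-85 / 1.50739e-85 ≈ 2.7823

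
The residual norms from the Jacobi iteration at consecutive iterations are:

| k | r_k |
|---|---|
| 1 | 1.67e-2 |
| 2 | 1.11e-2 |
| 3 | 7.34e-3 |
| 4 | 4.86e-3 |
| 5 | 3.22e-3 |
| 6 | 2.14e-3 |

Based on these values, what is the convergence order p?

Consecutive ratios: r_6/r_5 = 2.14e-3/3.22e-3 = 0.664596, r_5/r_4 = 3.22e-3/4.86e-3 = 0.662551.
p ≈ ln(0.664596)/ln(0.662551) = -0.4086/-0.4117 ≈ 0.99.
So the convergence is linear (order 1).

1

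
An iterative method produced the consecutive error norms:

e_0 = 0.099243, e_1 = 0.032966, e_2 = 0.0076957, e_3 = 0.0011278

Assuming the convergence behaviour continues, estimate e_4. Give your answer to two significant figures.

8.9e-5

First estimate the order: p ≈ ln(e_3/e_2) / ln(e_2/e_1) = ln(0.0011278/0.0076957)/ln(0.0076957/0.032966) = ln(0.146549)/ln(0.233444) ≈ 1.3200.
Then e_4 ≈ e_3·(e_3/e_2)^p = 0.0011278·(0.146549)^1.3200 = 0.0011278·0.0792679 ≈ 8.94e-05.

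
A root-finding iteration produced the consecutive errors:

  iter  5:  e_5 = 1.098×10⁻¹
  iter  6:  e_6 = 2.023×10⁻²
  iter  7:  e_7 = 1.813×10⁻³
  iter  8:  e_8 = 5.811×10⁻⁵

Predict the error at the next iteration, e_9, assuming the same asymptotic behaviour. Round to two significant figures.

4.3e-7

First estimate the order: p ≈ ln(e_8/e_7) / ln(e_7/e_6) = ln(5.811×10⁻⁵/1.813×10⁻³)/ln(1.813×10⁻³/2.023×10⁻²) = ln(0.0320518)/ln(0.0896194) ≈ 1.4263.
Then e_9 ≈ e_8·(e_8/e_7)^p = 5.811×10⁻⁵·(0.0320518)^1.4263 = 5.811×10⁻⁵·0.0073943 ≈ 4.297e-07.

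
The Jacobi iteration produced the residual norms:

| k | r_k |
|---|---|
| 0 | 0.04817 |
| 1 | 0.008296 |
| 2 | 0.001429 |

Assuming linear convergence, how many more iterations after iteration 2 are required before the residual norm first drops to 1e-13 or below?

14

Rate ρ ≈ r_2/r_1 = 0.001429/0.008296 = 0.1723.
After j more steps, r_{2+j} ≈ 0.001429·ρ^j; need ρ^j ≤ 1e-13/0.001429 = 6.9979e-11.
j ≥ ln(6.9979e-11)/ln(0.1723) = -23.3828/-1.75852 = 13.297.
So 14 more iterations are needed.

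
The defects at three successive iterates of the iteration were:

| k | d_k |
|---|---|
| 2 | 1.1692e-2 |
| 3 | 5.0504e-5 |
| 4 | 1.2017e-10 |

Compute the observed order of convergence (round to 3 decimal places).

p ≈ ln(d_4/d_3) / ln(d_3/d_2)
  = ln(1.2017e-10/5.0504e-5) / ln(5.0504e-5/1.1692e-2)
  = ln(2.37942e-06) / ln(0.00431953)
  = -12.948654 / -5.444609 ≈ 2.378252

2.378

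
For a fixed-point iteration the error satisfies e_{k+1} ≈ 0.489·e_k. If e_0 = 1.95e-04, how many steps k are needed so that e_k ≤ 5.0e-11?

After k steps, e_k ≈ 1.95e-04·0.489^k.
Need 0.489^k ≤ 5.0e-11/1.95e-04 = 2.5641e-07.
k ≥ ln(2.5641e-07)/ln(0.489) = -15.1765/-0.71539 = 21.214.
Smallest integer k = 22.

22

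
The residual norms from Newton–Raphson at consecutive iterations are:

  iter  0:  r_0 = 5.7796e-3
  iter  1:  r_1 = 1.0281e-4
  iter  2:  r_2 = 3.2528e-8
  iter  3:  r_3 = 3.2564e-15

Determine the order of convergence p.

Consecutive ratios: r_3/r_2 = 3.2564e-15/3.2528e-8 = 1.00111e-07, r_2/r_1 = 3.2528e-8/1.0281e-4 = 0.000316389.
p ≈ ln(1.00111e-07)/ln(0.000316389) = -16.1170/-8.0585 ≈ 2.00.
So the convergence is quadratic (order 2).

2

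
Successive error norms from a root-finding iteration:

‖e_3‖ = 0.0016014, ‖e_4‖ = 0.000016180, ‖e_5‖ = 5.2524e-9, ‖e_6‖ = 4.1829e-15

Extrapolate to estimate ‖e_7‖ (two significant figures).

9.1e-26

First estimate the order: p ≈ ln(‖e_6‖/‖e_5‖) / ln(‖e_5‖/‖e_4‖) = ln(4.1829e-15/5.2524e-9)/ln(5.2524e-9/0.000016180) = ln(7.96379e-07)/ln(0.000324623) ≈ 1.7482.
Then ‖e_7‖ ≈ ‖e_6‖·(‖e_6‖/‖e_5‖)^p = 4.1829e-15·(7.96379e-07)^1.7482 = 4.1829e-15·2.1774e-11 ≈ 9.108e-26.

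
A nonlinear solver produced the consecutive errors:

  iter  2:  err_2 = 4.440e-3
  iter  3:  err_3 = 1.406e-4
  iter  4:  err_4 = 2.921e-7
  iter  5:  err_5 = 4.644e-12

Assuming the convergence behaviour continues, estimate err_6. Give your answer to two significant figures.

1.2e-20

First estimate the order: p ≈ ln(err_5/err_4) / ln(err_4/err_3) = ln(4.644e-12/2.921e-7)/ln(2.921e-7/1.406e-4) = ln(1.58987e-05)/ln(0.00207752) ≈ 1.7889.
Then err_6 ≈ err_5·(err_5/err_4)^p = 4.644e-12·(1.58987e-05)^1.7889 = 4.644e-12·2.60445e-09 ≈ 1.21e-20.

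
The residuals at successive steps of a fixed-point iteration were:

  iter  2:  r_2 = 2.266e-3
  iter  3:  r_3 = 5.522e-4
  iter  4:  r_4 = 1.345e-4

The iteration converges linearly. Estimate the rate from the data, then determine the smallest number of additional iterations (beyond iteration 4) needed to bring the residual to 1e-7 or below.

6

Rate ρ ≈ r_4/r_3 = 1.345e-4/5.522e-4 = 0.2436.
After j more steps, r_{4+j} ≈ 1.345e-4·ρ^j; need ρ^j ≤ 1e-7/1.345e-4 = 0.000743494.
j ≥ ln(0.000743494)/ln(0.2436) = -7.2041/-1.41223 = 5.101.
So 6 more iterations are needed.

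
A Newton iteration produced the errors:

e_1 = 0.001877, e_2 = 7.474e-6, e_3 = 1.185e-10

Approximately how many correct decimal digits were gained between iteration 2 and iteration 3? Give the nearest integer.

5

Digits gained ≈ log₁₀(e_2/e_3) = log₁₀(7.474e-6/1.185e-10) = log₁₀(63071.7) ≈ 4.800.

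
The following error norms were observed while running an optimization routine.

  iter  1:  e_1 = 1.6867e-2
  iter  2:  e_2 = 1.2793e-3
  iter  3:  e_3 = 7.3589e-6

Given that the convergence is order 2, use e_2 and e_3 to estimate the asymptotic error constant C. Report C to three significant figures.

4.50

C ≈ e_3 / e_2^2
  = 7.3589e-6 / (1.2793e-3)^2
  = 7.3589e-6 / 1.63661e-06 ≈ 4.4964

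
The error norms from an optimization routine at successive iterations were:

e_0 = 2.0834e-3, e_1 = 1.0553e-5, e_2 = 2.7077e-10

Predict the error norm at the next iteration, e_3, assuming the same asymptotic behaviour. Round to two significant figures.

1.8e-19

First estimate the order: p ≈ ln(e_2/e_1) / ln(e_1/e_0) = ln(2.7077e-10/1.0553e-5)/ln(1.0553e-5/2.0834e-3) = ln(2.56581e-05)/ln(0.00506528) ≈ 2.0000.
Then e_3 ≈ e_2·(e_2/e_1)^p = 2.7077e-10·(2.56581e-05)^2.0000 = 2.7077e-10·6.58338e-10 ≈ 1.783e-19.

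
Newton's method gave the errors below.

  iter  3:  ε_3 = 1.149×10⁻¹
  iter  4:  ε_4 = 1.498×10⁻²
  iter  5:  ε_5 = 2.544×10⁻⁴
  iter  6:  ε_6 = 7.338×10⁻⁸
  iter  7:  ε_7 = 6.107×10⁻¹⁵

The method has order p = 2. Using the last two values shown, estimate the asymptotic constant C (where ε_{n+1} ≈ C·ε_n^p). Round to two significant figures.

C ≈ ε_7 / ε_6^2
  = 6.107×10⁻¹⁵ / (7.338×10⁻⁸)^2
  = 6.107×10⁻¹⁵ / 5.38462e-15 ≈ 1.1342

1.1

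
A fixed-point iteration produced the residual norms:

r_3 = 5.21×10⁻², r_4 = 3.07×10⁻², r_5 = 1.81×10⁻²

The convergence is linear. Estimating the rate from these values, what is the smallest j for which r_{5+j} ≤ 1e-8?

28

Rate ρ ≈ r_5/r_4 = 1.81×10⁻²/3.07×10⁻² = 0.5896.
After j more steps, r_{5+j} ≈ 1.81×10⁻²·ρ^j; need ρ^j ≤ 1e-8/1.81×10⁻² = 5.52486e-07.
j ≥ ln(5.52486e-07)/ln(0.5896) = -14.4088/-0.52831 = 27.273.
So 28 more iterations are needed.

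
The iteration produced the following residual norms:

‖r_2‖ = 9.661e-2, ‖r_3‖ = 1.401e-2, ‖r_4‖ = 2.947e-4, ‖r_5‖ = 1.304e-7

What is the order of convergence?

Consecutive ratios: ‖r_5‖/‖r_4‖ = 1.304e-7/2.947e-4 = 0.000442484, ‖r_4‖/‖r_3‖ = 2.947e-4/1.401e-2 = 0.021035.
p ≈ ln(0.000442484)/ln(0.021035) = -7.7231/-3.8616 ≈ 2.00.
So the convergence is quadratic (order 2).

2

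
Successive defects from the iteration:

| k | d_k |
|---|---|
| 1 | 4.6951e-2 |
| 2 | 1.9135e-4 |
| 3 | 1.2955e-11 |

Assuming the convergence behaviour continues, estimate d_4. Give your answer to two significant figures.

First estimate the order: p ≈ ln(d_3/d_2) / ln(d_2/d_1) = ln(1.2955e-11/1.9135e-4)/ln(1.9135e-4/4.6951e-2) = ln(6.77032e-08)/ln(0.00407553) ≈ 3.0000.
Then d_4 ≈ d_3·(d_3/d_2)^p = 1.2955e-11·(6.77032e-08)^3.0000 = 1.2955e-11·3.10333e-22 ≈ 4.02e-33.

4.0e-33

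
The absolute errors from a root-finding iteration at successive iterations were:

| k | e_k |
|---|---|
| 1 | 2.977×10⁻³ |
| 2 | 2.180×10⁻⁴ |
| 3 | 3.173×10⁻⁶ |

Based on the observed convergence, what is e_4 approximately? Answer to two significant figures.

3.4e-9

First estimate the order: p ≈ ln(e_3/e_2) / ln(e_2/e_1) = ln(3.173×10⁻⁶/2.180×10⁻⁴)/ln(2.180×10⁻⁴/2.977×10⁻³) = ln(0.014555)/ln(0.0732281) ≈ 1.6180.
Then e_4 ≈ e_3·(e_3/e_2)^p = 3.173×10⁻⁶·(0.014555)^1.6180 = 3.173×10⁻⁶·0.00106599 ≈ 3.382e-09.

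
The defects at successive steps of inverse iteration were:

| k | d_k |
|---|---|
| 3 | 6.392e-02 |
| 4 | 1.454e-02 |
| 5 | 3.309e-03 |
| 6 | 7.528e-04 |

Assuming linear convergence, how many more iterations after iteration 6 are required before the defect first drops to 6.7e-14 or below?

16

Rate ρ ≈ d_6/d_5 = 7.528e-04/3.309e-03 = 0.2275.
After j more steps, d_{6+j} ≈ 7.528e-04·ρ^j; need ρ^j ≤ 6.7e-14/7.528e-04 = 8.90011e-11.
j ≥ ln(8.90011e-11)/ln(0.2275) = -23.1424/-1.48061 = 15.630.
So 16 more iterations are needed.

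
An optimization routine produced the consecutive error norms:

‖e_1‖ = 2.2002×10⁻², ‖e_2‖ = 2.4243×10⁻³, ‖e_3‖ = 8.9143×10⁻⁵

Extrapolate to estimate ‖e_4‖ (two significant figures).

First estimate the order: p ≈ ln(‖e_3‖/‖e_2‖) / ln(‖e_2‖/‖e_1‖) = ln(8.9143×10⁻⁵/2.4243×10⁻³)/ln(2.4243×10⁻³/2.2002×10⁻²) = ln(0.0367706)/ln(0.110185) ≈ 1.4976.
Then ‖e_4‖ ≈ ‖e_3‖·(‖e_3‖/‖e_2‖)^p = 8.9143×10⁻⁵·(0.0367706)^1.4976 = 8.9143×10⁻⁵·0.00710712 ≈ 6.335e-07.

6.3e-7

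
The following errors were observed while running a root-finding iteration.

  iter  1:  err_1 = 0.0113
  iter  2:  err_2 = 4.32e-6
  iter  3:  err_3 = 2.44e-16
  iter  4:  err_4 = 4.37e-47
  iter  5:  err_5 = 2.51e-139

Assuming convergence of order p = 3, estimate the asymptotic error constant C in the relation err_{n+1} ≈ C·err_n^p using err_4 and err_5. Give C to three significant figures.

3.01

C ≈ err_5 / err_4^3
  = 2.51e-139 / (4.37e-47)^3
  = 2.51e-139 / 8.34535e-140 ≈ 3.0077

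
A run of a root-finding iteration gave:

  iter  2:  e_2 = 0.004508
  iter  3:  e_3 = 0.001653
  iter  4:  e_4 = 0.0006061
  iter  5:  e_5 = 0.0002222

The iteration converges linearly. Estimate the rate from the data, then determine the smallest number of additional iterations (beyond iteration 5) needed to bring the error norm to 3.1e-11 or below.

Rate ρ ≈ e_5/e_4 = 0.0002222/0.0006061 = 0.3666.
After j more steps, e_{5+j} ≈ 0.0002222·ρ^j; need ρ^j ≤ 3.1e-11/0.0002222 = 1.39514e-07.
j ≥ ln(1.39514e-07)/ln(0.3666) = -15.7851/-1.00348 = 15.730.
So 16 more iterations are needed.

16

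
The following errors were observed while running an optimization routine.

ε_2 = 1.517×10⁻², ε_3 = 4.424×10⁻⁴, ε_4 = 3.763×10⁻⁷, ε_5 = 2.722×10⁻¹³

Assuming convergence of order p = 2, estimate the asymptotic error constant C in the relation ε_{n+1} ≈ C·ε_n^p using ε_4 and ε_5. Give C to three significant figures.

C ≈ ε_5 / ε_4^2
  = 2.722×10⁻¹³ / (3.763×10⁻⁷)^2
  = 2.722×10⁻¹³ / 1.41602e-13 ≈ 1.9223

1.92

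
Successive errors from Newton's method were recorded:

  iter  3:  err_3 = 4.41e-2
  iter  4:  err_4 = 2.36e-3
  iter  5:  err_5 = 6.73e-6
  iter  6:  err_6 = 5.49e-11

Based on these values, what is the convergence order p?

2

Consecutive ratios: err_6/err_5 = 5.49e-11/6.73e-6 = 8.1575e-06, err_5/err_4 = 6.73e-6/2.36e-3 = 0.00285169.
p ≈ ln(8.1575e-06)/ln(0.00285169) = -11.7166/-5.8598 ≈ 2.00.
So the convergence is quadratic (order 2).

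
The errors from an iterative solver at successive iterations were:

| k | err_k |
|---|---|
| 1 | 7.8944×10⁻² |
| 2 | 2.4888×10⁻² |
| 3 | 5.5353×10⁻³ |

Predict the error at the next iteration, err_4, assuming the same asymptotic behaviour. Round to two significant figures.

First estimate the order: p ≈ ln(err_3/err_2) / ln(err_2/err_1) = ln(5.5353×10⁻³/2.4888×10⁻²)/ln(2.4888×10⁻²/7.8944×10⁻²) = ln(0.222408)/ln(0.315261) ≈ 1.3022.
Then err_4 ≈ err_3·(err_3/err_2)^p = 5.5353×10⁻³·(0.222408)^1.3022 = 5.5353×10⁻³·0.141208 ≈ 0.0007816.

7.8e-4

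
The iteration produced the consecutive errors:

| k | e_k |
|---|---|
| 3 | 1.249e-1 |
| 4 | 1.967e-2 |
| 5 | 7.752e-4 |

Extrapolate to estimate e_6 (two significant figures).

First estimate the order: p ≈ ln(e_5/e_4) / ln(e_4/e_3) = ln(7.752e-4/1.967e-2)/ln(1.967e-2/1.249e-1) = ln(0.0394103)/ln(0.157486) ≈ 1.7495.
Then e_6 ≈ e_5·(e_5/e_4)^p = 7.752e-4·(0.0394103)^1.7495 = 7.752e-4·0.00349156 ≈ 2.707e-06.

2.7e-6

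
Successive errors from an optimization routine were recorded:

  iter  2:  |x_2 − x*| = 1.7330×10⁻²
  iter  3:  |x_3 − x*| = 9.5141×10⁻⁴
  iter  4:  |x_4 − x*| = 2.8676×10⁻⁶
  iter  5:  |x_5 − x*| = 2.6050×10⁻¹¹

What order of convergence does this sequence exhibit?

2

Consecutive ratios: |x_5 − x*|/|x_4 − x*| = 2.6050×10⁻¹¹/2.8676×10⁻⁶ = 9.08425e-06, |x_4 − x*|/|x_3 − x*| = 2.8676×10⁻⁶/9.5141×10⁻⁴ = 0.00301405.
p ≈ ln(9.08425e-06)/ln(0.00301405) = -11.6090/-5.8045 ≈ 2.00.
So the convergence is quadratic (order 2).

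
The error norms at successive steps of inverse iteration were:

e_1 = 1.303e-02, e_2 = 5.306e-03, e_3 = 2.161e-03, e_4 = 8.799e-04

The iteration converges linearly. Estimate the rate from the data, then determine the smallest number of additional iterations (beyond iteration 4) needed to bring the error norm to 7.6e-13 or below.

24

Rate ρ ≈ e_4/e_3 = 8.799e-04/2.161e-03 = 0.4072.
After j more steps, e_{4+j} ≈ 8.799e-04·ρ^j; need ρ^j ≤ 7.6e-13/8.799e-04 = 8.63735e-10.
j ≥ ln(8.63735e-10)/ln(0.4072) = -20.8698/-0.89845 = 23.229.
So 24 more iterations are needed.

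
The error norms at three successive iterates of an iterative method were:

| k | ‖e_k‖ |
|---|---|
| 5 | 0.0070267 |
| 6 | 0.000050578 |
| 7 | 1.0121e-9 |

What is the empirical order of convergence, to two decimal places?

p ≈ ln(‖e_7‖/‖e_6‖) / ln(‖e_6‖/‖e_5‖)
  = ln(1.0121e-9/0.000050578) / ln(0.000050578/0.0070267)
  = ln(2.00107e-05) / ln(0.00719797)
  = -10.81924 / -4.93396 ≈ 2.19281

2.19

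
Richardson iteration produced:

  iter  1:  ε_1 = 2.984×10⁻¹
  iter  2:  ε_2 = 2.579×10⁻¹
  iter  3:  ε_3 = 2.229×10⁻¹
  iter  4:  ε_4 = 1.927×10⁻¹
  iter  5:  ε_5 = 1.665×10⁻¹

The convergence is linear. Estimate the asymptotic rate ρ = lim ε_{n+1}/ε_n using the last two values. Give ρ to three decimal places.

0.864

ρ ≈ ε_5/ε_4 = 1.665×10⁻¹/1.927×10⁻¹ = 0.86404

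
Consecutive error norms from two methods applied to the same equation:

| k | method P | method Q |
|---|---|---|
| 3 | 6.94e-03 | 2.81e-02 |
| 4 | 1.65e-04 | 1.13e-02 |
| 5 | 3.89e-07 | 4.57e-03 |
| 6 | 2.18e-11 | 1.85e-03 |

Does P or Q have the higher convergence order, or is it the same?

Method P: p ≈ ln(2.18e-11/3.89e-07)/ln(3.89e-07/1.65e-04) ≈ 1.62.
Method Q: p ≈ ln(1.85e-03/4.57e-03)/ln(4.57e-03/1.13e-02) ≈ 1.00.
Method P has the higher order (≈1.6 vs ≈1.0).

P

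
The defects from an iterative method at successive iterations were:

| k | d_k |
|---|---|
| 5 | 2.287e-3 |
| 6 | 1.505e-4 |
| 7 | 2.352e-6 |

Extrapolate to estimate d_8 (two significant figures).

4.1e-9

First estimate the order: p ≈ ln(d_7/d_6) / ln(d_6/d_5) = ln(2.352e-6/1.505e-4)/ln(1.505e-4/2.287e-3) = ln(0.0156279)/ln(0.0658067) ≈ 1.5284.
Then d_8 ≈ d_7·(d_7/d_6)^p = 2.352e-6·(0.0156279)^1.5284 = 2.352e-6·0.00173603 ≈ 4.083e-09.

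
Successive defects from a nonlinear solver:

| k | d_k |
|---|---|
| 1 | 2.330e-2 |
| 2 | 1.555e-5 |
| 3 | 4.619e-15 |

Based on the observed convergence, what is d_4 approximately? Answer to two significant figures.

First estimate the order: p ≈ ln(d_3/d_2) / ln(d_2/d_1) = ln(4.619e-15/1.555e-5)/ln(1.555e-5/2.330e-2) = ln(2.97042e-10)/ln(0.000667382) ≈ 3.0001.
Then d_4 ≈ d_3·(d_3/d_2)^p = 4.619e-15·(2.97042e-10)^3.0001 = 4.619e-15·2.61518e-29 ≈ 1.208e-43.

1.2e-43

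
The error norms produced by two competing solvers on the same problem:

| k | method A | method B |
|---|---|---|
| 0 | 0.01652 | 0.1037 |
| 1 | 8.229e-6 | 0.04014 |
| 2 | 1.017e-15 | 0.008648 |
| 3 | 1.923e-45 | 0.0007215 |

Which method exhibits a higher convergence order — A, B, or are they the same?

Method A: p ≈ ln(1.923e-45/1.017e-15)/ln(1.017e-15/8.229e-6) ≈ 3.00.
Method B: p ≈ ln(0.0007215/0.008648)/ln(0.008648/0.04014) ≈ 1.62.
Method A has the higher order (≈3.0 vs ≈1.6).

A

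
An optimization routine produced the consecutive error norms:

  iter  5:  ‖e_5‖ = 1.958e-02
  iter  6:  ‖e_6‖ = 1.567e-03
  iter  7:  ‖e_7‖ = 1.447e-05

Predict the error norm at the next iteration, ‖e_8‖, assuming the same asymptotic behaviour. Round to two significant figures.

2.4e-9

First estimate the order: p ≈ ln(‖e_7‖/‖e_6‖) / ln(‖e_6‖/‖e_5‖) = ln(1.447e-05/1.567e-03)/ln(1.567e-03/1.958e-02) = ln(0.00923421)/ln(0.0800306) ≈ 1.8551.
Then ‖e_8‖ ≈ ‖e_7‖·(‖e_7‖/‖e_6‖)^p = 1.447e-05·(0.00923421)^1.8551 = 1.447e-05·0.000168118 ≈ 2.433e-09.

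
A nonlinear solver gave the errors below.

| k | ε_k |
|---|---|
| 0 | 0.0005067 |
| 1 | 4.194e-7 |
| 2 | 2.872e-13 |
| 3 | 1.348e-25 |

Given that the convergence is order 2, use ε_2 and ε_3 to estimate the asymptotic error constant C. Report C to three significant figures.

1.63

C ≈ ε_3 / ε_2^2
  = 1.348e-25 / (2.872e-13)^2
  = 1.348e-25 / 8.24838e-26 ≈ 1.6343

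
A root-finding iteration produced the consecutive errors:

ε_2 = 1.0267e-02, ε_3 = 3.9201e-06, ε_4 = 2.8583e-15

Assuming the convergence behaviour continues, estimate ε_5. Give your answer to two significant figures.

First estimate the order: p ≈ ln(ε_4/ε_3) / ln(ε_3/ε_2) = ln(2.8583e-15/3.9201e-06)/ln(3.9201e-06/1.0267e-02) = ln(7.2914e-10)/ln(0.000381816) ≈ 2.6731.
Then ε_5 ≈ ε_4·(ε_4/ε_3)^p = 2.8583e-15·(7.2914e-10)^2.6731 = 2.8583e-15·3.76166e-25 ≈ 1.075e-39.

1.1e-39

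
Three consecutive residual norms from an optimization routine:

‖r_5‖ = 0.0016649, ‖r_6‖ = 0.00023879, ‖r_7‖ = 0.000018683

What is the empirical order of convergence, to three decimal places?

p ≈ ln(‖r_7‖/‖r_6‖) / ln(‖r_6‖/‖r_5‖)
  = ln(0.000018683/0.00023879) / ln(0.00023879/0.0016649)
  = ln(0.0782403) / ln(0.143426)
  = -2.547970 / -1.941936 ≈ 1.312077

1.312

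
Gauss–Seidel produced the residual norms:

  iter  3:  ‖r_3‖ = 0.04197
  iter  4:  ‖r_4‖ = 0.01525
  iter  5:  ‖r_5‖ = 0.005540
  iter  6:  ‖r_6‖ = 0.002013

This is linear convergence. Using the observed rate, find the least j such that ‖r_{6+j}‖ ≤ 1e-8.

Rate ρ ≈ ‖r_6‖/‖r_5‖ = 0.002013/0.005540 = 0.3634.
After j more steps, ‖r_{6+j}‖ ≈ 0.002013·ρ^j; need ρ^j ≤ 1e-8/0.002013 = 4.96771e-06.
j ≥ ln(4.96771e-06)/ln(0.3634) = -12.2126/-1.01225 = 12.065.
So 13 more iterations are needed.

13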